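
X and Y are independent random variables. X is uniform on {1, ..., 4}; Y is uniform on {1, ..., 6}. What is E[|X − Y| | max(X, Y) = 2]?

Outcomes with max(X, Y) = 2: (1,2), (2,1), (2,2), each with probability 1/24.
E[|X − Y| | max(X, Y) = 2] = (1 + 1 + 0) / 3 = 2/3.

2/3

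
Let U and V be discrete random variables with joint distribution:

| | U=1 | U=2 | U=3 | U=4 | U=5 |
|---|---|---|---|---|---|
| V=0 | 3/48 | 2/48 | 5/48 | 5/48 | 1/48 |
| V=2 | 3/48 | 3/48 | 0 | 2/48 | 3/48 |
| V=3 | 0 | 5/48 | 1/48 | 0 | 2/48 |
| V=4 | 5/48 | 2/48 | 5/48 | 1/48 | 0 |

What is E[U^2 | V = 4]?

P(V = 4) = 13/48.
Σ U^2·P over the event = 1·(5/48) + 4·(2/48) + 9·(5/48) + 16·(1/48) = 37/24.
E[U^2 | V = 4] = (37/24) / (13/48) = 74/13.

74/13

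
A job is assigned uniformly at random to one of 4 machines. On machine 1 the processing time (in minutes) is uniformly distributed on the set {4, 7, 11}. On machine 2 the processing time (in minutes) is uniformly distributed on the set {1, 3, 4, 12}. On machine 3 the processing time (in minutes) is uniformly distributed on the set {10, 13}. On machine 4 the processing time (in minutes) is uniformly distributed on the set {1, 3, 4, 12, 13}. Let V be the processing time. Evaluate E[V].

E[V | machine 1] = (4+7+11)/3 = 22/3.
E[V | machine 2] = (1+3+4+12)/4 = 5.
E[V | machine 3] = (10+13)/2 = 23/2.
E[V | machine 4] = (1+3+4+12+13)/5 = 33/5.
E[V] = (1/4)·(22/3) + (1/4)·(5) + (1/4)·(23/2) + (1/4)·(33/5) = 913/120.

913/120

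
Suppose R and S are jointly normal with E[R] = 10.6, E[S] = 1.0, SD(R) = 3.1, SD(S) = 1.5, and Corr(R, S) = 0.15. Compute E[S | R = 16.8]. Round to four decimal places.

1.4500

The regression of S on R has slope ρ·σ_S/σ_R and passes through (μ_R, μ_S).
E[S | R=16.8] = 1.0 + (0.15)·(1.5/3.1)·(16.8 − (10.6)) = 1.0 + (0.072581)·(6.2) = 1.4500.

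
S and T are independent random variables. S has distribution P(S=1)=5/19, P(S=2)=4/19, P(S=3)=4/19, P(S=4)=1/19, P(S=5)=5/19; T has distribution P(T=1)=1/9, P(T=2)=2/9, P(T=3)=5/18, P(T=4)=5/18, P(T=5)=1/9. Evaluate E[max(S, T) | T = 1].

54/19

P(T = 1) = 1/9.
Summing max(S,T)·P(x,y) over outcomes with T = 1 gives 6/19.
E[max(S, T) | T = 1] = (6/19) / (1/9) = 54/19.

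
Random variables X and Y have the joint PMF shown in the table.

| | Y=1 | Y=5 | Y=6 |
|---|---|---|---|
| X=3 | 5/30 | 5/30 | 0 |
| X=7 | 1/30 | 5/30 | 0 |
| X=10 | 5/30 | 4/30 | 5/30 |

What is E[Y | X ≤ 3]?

P(X ≤ 3) = 1/3.
Σ Y·P over the event = 1·(5/30) + 5·(5/30) = 1.
E[Y | X ≤ 3] = (1) / (1/3) = 3.

3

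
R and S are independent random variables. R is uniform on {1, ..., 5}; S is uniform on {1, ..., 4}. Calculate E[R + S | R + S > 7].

P(R + S > 7) = 3/20.
Summing (R+S)·P(x,y) over outcomes with R + S > 7 gives 5/4.
E[R + S | R + S > 7] = (5/4) / (3/20) = 25/3.

25/3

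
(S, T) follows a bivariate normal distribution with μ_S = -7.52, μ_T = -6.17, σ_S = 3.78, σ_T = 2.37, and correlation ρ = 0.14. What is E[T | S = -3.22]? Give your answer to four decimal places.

The regression of T on S has slope ρ·σ_T/σ_S and passes through (μ_S, μ_T).
E[T | S=-3.22] = -6.17 + (0.14)·(2.37/3.78)·(-3.22 − (-7.52)) = -6.17 + (0.087778)·(4.3) = -5.7926.

-5.7926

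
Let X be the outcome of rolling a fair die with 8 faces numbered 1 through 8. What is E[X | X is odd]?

4

Given X is odd, X is equally likely to be any of {1, 3, 5, 7}.
E[X | X is odd] = (1 + 3 + 5 + 7) / 4 = 4.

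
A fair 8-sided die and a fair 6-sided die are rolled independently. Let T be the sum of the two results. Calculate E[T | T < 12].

P(T < 12) = 7/8.
E[T | T < 12] = (77/12) / (7/8) = 22/3.

22/3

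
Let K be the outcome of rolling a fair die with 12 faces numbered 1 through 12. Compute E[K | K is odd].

Given K is odd, K is equally likely to be any of {1, 3, 5, 7, 9, 11}.
E[K | K is odd] = (1 + 3 + 5 + 7 + 9 + 11) / 6 = 6.

6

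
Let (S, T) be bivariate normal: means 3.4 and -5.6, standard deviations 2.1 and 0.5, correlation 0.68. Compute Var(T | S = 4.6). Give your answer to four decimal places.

For a bivariate normal, Var(T | S=x) = σ_T²(1 − ρ²).
Var(T | S=4.6) = (0.5)²·(1 − (0.68)²) = 0.25·0.5376 = 0.1344.

0.1344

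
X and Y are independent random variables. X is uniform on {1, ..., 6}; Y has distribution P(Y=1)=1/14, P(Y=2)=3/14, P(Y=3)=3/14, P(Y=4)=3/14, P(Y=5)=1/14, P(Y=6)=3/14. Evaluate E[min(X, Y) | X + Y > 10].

38/7

P(X + Y > 10) = 1/12.
Summing min(X,Y)·P(x,y) over outcomes with X + Y > 10 gives 19/42.
E[min(X, Y) | X + Y > 10] = (19/42) / (1/12) = 38/7.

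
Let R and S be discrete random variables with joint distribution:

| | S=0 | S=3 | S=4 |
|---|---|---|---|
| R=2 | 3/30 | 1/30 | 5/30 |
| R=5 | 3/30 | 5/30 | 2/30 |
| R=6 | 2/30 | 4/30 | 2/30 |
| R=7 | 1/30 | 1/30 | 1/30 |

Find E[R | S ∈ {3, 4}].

P(S ∈ {3, 4}) = 7/10.
Σ R·P over the event = 2·(1/30) + 2·(5/30) + 5·(5/30) + 5·(2/30) + 6·(4/30) + 6·(2/30) + 7·(1/30) + 7·(1/30) = 97/30.
E[R | S ∈ {3, 4}] = (97/30) / (7/10) = 97/21.

97/21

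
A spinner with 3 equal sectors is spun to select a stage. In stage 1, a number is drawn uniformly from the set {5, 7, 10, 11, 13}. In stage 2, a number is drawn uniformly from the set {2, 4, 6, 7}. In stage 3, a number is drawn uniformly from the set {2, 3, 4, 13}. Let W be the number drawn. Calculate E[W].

389/60

E[W | stage 1] = (5+7+10+11+13)/5 = 46/5.
E[W | stage 2] = (2+4+6+7)/4 = 19/4.
E[W | stage 3] = (2+3+4+13)/4 = 11/2.
E[W] = (1/3)·(46/5) + (1/3)·(19/4) + (1/3)·(11/2) = 389/60.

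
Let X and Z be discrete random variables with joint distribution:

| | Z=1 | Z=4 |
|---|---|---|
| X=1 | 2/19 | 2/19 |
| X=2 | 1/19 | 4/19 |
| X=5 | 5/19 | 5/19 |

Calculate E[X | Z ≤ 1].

29/8

P(Z ≤ 1) = 8/19.
Σ X·P over the event = 1·(2/19) + 2·(1/19) + 5·(5/19) = 29/19.
E[X | Z ≤ 1] = (29/19) / (8/19) = 29/8.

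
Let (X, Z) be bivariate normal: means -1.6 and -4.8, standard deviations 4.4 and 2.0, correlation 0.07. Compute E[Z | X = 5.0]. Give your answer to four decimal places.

E[Z | X=x] = μ_Z + ρ(σ_Z/σ_X)(x − μ_X) for jointly normal variables.
E[Z | X=5.0] = -4.8 + (0.07)·(2.0/4.4)·(5.0 − (-1.6)) = -4.8 + (0.031818)·(6.6) = -4.5900.

-4.5900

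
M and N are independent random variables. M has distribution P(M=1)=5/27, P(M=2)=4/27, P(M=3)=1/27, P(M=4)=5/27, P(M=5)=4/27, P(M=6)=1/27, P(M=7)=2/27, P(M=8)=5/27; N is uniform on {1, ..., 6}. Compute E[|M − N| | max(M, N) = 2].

P(max(M, N) = 2) = 13/162.
Summing |M−N|·P(x,y) over outcomes with max(M, N) = 2 gives 1/18.
E[|M − N| | max(M, N) = 2] = (1/18) / (13/162) = 9/13.

9/13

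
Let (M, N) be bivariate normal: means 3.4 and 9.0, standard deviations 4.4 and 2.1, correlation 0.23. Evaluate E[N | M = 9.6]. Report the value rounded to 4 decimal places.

9.6806

The regression of N on M has slope ρ·σ_N/σ_M and passes through (μ_M, μ_N).
E[N | M=9.6] = 9.0 + (0.23)·(2.1/4.4)·(9.6 − (3.4)) = 9.0 + (0.10977)·(6.2) = 9.6806.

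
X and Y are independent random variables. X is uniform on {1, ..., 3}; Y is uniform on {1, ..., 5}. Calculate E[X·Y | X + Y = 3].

2

Outcomes with X + Y = 3: (1,2), (2,1), each with probability 1/15.
E[X·Y | X + Y = 3] = (2 + 2) / 2 = 2.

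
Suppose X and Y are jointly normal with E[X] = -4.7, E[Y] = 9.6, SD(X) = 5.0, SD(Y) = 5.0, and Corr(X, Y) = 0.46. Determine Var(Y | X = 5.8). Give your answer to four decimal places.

19.7100

For a bivariate normal, Var(Y | X=x) = σ_Y²(1 − ρ²).
Var(Y | X=5.8) = (5.0)²·(1 − (0.46)²) = 25·0.7884 = 19.7100.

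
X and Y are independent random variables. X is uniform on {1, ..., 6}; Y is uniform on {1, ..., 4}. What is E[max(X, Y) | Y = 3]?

Outcomes with Y = 3: (1,3), (2,3), (3,3), (4,3), (5,3), (6,3), each with probability 1/24.
E[max(X, Y) | Y = 3] = (3 + 3 + 3 + 4 + 5 + 6) / 6 = 4.

4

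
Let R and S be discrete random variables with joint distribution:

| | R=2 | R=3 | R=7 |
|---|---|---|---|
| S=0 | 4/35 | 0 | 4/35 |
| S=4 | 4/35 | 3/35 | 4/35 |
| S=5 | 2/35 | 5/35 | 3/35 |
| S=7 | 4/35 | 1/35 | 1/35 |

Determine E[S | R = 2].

P(R = 2) = 2/5.
Summing S·P(R=x,S=y) over the conditioning event gives 54/35.
E[S | R = 2] = (54/35) / (2/5) = 27/7.

27/7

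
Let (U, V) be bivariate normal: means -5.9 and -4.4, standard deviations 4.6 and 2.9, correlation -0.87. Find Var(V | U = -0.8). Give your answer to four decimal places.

2.0445

Var(V | U=x) = (1 − ρ²)·σ_V².
Var(V | U=-0.8) = (2.9)²·(1 − (-0.87)²) = 8.41·0.2431 = 2.0445.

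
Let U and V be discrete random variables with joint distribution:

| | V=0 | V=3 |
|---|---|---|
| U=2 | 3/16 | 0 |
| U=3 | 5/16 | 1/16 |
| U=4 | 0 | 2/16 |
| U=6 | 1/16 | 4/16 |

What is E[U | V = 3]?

P(V = 3) = 7/16.
Σ U·P over the event = 3·(1/16) + 4·(2/16) + 6·(4/16) = 35/16.
E[U | V = 3] = (35/16) / (7/16) = 5.

5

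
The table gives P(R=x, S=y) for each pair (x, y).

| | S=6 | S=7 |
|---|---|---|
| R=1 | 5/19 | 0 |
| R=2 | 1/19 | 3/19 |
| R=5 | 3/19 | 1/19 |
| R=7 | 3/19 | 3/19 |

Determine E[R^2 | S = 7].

184/7

P(S = 7) = 7/19.
Σ R^2·P over the event = 4·(3/19) + 25·(1/19) + 49·(3/19) = 184/19.
E[R^2 | S = 7] = (184/19) / (7/19) = 184/7.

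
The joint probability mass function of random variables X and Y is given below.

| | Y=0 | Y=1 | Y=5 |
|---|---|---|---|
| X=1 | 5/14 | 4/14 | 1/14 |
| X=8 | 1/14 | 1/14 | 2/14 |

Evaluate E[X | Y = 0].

P(Y = 0) = 3/7.
Σ X·P over the event = 1·(5/14) + 8·(1/14) = 13/14.
E[X | Y = 0] = (13/14) / (3/7) = 13/6.

13/6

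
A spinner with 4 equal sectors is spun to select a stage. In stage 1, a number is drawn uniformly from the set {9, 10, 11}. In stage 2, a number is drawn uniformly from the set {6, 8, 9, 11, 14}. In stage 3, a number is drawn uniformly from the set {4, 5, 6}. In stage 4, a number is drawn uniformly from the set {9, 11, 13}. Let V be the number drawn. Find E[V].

E[V | stage 1] = (9+10+11)/3 = 10.
E[V | stage 2] = (6+8+9+11+14)/5 = 48/5.
E[V | stage 3] = (4+5+6)/3 = 5.
E[V | stage 4] = (9+11+13)/3 = 11.
By the law of total expectation,
E[V] = (1/4)·(10) + (1/4)·(48/5) + (1/4)·(5) + (1/4)·(11) = 89/10.

89/10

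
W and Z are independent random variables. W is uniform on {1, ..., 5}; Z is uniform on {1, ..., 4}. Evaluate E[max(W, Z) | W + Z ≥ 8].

P(W + Z ≥ 8) = 3/20.
Summing max(W,Z)·P(x,y) over outcomes with W + Z ≥ 8 gives 7/10.
E[max(W, Z) | W + Z ≥ 8] = (7/10) / (3/20) = 14/3.

14/3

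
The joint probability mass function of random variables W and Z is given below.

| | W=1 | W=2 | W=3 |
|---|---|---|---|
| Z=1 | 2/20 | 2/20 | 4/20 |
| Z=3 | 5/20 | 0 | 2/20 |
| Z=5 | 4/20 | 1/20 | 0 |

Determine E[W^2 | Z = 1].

23/4

P(Z = 1) = 2/5.
Σ W^2·P over the event = 1·(2/20) + 4·(2/20) + 9·(4/20) = 23/10.
E[W^2 | Z = 1] = (23/10) / (2/5) = 23/4.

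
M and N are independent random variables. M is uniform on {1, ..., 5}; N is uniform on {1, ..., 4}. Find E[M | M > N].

4

Outcomes with M > N: (2,1), (3,1), (3,2), (4,1), (4,2), (4,3), (5,1), (5,2), (5,3), (5,4), each with probability 1/20.
E[M | M > N] = (2 + 3 + 3 + 4 + 4 + 4 + 5 + 5 + 5 + 5) / 10 = 4.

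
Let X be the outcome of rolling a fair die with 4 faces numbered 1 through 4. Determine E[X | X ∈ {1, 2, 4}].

7/3

P(X ∈ {1, 2, 4}) = 3/4.
Σ over the event: 1·1/4 + 2·1/4 + 4·1/4 = 7/4.
E[X | X ∈ {1, 2, 4}] = (7/4) / (3/4) = 7/3.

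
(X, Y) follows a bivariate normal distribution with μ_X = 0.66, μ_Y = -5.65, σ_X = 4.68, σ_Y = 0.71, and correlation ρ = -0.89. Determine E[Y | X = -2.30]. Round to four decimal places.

-5.2503

The regression of Y on X has slope ρ·σ_Y/σ_X and passes through (μ_X, μ_Y).
E[Y | X=-2.30] = -5.65 + (-0.89)·(0.71/4.68)·(-2.30 − (0.66)) = -5.65 + (-0.13502)·(-2.96) = -5.2503.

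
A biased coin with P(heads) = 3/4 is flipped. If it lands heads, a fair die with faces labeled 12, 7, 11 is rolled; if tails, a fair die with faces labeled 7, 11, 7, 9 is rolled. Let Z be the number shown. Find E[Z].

E[Z | heads] = (12+7+11)/3 = 10.
E[Z | tails] = (7+11+7+9)/4 = 17/2.
E[Z] = (3/4)·(10) + (1/4)·(17/2) = 77/8.

77/8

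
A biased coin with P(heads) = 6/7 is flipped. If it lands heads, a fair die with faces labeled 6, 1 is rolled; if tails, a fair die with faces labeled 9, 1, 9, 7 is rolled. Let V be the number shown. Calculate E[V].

E[V | heads] = (6+1)/2 = 7/2.
E[V | tails] = (9+1+9+7)/4 = 13/2.
E[V] = (6/7)·(7/2) + (1/7)·(13/2) = 55/14.

55/14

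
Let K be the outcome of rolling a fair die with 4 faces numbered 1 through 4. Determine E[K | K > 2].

7/2

Given K > 2, K is equally likely to be any of {3, 4}.
E[K | K > 2] = (3 + 4) / 2 = 7/2.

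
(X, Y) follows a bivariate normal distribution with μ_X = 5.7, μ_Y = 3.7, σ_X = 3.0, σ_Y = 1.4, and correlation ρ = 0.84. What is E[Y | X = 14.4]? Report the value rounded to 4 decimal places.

7.1104

The regression of Y on X has slope ρ·σ_Y/σ_X and passes through (μ_X, μ_Y).
E[Y | X=14.4] = 3.7 + (0.84)·(1.4/3.0)·(14.4 − (5.7)) = 3.7 + (0.392)·(8.7) = 7.1104.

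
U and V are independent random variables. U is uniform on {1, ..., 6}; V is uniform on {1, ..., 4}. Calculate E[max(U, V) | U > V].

32/7

P(U > V) = 7/12.
Summing max(U,V)·P(x,y) over outcomes with U > V gives 8/3.
E[max(U, V) | U > V] = (8/3) / (7/12) = 32/7.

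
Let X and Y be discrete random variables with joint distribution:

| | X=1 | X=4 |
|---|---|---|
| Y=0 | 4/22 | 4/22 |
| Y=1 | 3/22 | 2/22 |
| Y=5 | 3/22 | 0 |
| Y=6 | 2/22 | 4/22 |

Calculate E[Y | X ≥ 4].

13/5

P(X ≥ 4) = 5/11.
Σ Y·P over the event = 0·(4/22) + 1·(2/22) + 6·(4/22) = 13/11.
E[Y | X ≥ 4] = (13/11) / (5/11) = 13/5.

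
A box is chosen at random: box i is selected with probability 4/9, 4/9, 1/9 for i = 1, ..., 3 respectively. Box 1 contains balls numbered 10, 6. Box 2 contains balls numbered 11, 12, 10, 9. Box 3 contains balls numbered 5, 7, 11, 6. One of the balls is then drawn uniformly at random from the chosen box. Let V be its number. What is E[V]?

E[V | box 1] = (10+6)/2 = 8.
E[V | box 2] = (11+12+10+9)/4 = 21/2.
E[V | box 3] = (5+7+11+6)/4 = 29/4.
E[V] = (4/9)·(8) + (4/9)·(21/2) + (1/9)·(29/4) = 325/36.

325/36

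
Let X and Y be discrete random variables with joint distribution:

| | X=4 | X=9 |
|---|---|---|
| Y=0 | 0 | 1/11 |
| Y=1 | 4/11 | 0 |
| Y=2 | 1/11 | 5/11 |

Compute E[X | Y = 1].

4

P(Y = 1) = 4/11.
Σ X·P over the event = 4·(4/11) = 16/11.
E[X | Y = 1] = (16/11) / (4/11) = 4.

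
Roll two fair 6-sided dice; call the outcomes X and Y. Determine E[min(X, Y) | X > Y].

P(X > Y) = 5/12.
Summing min(X,Y)·P(x,y) over outcomes with X > Y gives 35/36.
E[min(X, Y) | X > Y] = (35/36) / (5/12) = 7/3.

7/3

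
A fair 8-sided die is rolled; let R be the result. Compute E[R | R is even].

5

Given R is even, R is equally likely to be any of {2, 4, 6, 8}.
E[R | R is even] = (2 + 4 + 6 + 8) / 4 = 5.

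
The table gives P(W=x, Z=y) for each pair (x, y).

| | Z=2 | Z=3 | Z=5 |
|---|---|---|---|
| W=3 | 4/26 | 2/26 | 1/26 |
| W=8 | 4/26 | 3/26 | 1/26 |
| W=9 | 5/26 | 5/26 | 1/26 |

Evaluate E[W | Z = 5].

P(Z = 5) = 3/26.
Σ W·P over the event = 3·(1/26) + 8·(1/26) + 9·(1/26) = 10/13.
E[W | Z = 5] = (10/13) / (3/26) = 20/3.

20/3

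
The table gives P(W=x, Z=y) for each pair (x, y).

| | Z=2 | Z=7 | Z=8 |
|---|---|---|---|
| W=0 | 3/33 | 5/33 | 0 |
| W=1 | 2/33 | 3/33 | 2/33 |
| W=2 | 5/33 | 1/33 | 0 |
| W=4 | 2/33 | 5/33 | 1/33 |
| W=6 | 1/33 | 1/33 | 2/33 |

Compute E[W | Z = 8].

18/5

P(Z = 8) = 5/33.
Σ W·P over the event = 1·(2/33) + 4·(1/33) + 6·(2/33) = 6/11.
E[W | Z = 8] = (6/11) / (5/33) = 18/5.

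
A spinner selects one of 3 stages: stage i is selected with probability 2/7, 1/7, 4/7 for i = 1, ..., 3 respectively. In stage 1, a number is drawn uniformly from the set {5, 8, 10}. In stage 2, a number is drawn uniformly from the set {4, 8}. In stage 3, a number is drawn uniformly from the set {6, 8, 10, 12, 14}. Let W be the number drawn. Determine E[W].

184/21

E[W | stage 1] = (5+8+10)/3 = 23/3.
E[W | stage 2] = (4+8)/2 = 6.
E[W | stage 3] = (6+8+10+12+14)/5 = 10.
E[W] = (2/7)·(23/3) + (1/7)·(6) + (4/7)·(10) = 184/21.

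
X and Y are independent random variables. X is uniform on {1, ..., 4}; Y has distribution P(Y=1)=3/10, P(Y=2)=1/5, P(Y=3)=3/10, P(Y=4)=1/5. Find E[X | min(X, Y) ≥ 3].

P(min(X, Y) ≥ 3) = 1/4.
Summing X·P(x,y) over outcomes with min(X, Y) ≥ 3 gives 7/8.
E[X | min(X, Y) ≥ 3] = (7/8) / (1/4) = 7/2.

7/2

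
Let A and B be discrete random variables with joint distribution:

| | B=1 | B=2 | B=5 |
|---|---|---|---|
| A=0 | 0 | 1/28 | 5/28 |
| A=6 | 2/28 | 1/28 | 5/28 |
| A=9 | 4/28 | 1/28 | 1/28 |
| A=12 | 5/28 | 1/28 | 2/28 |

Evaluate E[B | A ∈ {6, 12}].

P(A ∈ {6, 12}) = 4/7.
Summing B·P(A=x,B=y) over the conditioning event gives 23/14.
E[B | A ∈ {6, 12}] = (23/14) / (4/7) = 23/8.

23/8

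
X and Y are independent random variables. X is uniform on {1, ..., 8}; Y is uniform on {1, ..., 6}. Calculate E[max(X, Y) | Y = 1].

9/2

Outcomes with Y = 1: (1,1), (2,1), (3,1), (4,1), (5,1), (6,1), (7,1), (8,1), each with probability 1/48.
E[max(X, Y) | Y = 1] = (1 + 2 + 3 + 4 + 5 + 6 + 7 + 8) / 8 = 9/2.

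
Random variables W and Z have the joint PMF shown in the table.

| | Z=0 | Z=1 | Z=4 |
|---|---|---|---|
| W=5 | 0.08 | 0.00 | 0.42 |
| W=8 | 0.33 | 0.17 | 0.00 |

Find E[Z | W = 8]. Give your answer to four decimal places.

P(W = 8) = 0.50.
Σ Z·P over the event = 0·(0.33) + 1·(0.17) = 0.17.
E[Z | W = 8] = (0.17) / (0.50) = 0.3400.

0.3400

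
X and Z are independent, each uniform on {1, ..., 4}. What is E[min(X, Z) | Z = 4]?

Outcomes with Z = 4: (1,4), (2,4), (3,4), (4,4), each with probability 1/16.
E[min(X, Z) | Z = 4] = (1 + 2 + 3 + 4) / 4 = 5/2.

5/2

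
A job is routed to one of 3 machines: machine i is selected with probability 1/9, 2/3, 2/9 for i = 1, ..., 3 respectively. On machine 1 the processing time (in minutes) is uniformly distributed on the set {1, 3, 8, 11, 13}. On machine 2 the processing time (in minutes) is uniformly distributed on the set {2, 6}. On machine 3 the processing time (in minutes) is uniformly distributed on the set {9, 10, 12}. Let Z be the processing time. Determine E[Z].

E[Z | machine 1] = (1+3+8+11+13)/5 = 36/5.
E[Z | machine 2] = (2+6)/2 = 4.
E[Z | machine 3] = (9+10+12)/3 = 31/3.
By the law of total expectation,
E[Z] = (1/9)·(36/5) + (2/3)·(4) + (2/9)·(31/3) = 778/135.

778/135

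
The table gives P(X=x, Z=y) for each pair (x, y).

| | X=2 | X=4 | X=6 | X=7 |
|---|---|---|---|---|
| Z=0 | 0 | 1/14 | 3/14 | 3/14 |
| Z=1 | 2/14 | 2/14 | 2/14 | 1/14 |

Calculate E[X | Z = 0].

43/7

P(Z = 0) = 1/2.
Summing X·P(X=x,Z=y) over the conditioning event gives 43/14.
E[X | Z = 0] = (43/14) / (1/2) = 43/7.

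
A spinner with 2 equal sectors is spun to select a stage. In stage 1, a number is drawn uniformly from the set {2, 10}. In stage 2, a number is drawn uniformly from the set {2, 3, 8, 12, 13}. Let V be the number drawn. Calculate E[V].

34/5

E[V | stage 1] = (2+10)/2 = 6.
E[V | stage 2] = (2+3+8+12+13)/5 = 38/5.
By the law of total expectation,
E[V] = (1/2)·(6) + (1/2)·(38/5) = 34/5.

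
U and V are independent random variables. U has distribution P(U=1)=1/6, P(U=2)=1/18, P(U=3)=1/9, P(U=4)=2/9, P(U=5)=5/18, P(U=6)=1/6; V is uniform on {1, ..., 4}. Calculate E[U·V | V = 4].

140/9

P(V = 4) = 1/4.
Summing UV·P(x,y) over outcomes with V = 4 gives 35/9.
E[U·V | V = 4] = (35/9) / (1/4) = 140/9.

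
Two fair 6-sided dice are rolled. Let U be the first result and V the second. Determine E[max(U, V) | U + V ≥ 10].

P(U + V ≥ 10) = 1/6.
Summing max(U,V)·P(x,y) over outcomes with U + V ≥ 10 gives 35/36.
E[max(U, V) | U + V ≥ 10] = (35/36) / (1/6) = 35/6.

35/6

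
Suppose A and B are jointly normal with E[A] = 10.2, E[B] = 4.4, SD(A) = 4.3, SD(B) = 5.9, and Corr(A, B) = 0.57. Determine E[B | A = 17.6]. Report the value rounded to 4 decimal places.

For a bivariate normal, E[B | A=x] = μ_B + ρ·(σ_B/σ_A)·(x − μ_A).
E[B | A=17.6] = 4.4 + (0.57)·(5.9/4.3)·(17.6 − (10.2)) = 4.4 + (0.78209)·(7.4) = 10.1875.

10.1875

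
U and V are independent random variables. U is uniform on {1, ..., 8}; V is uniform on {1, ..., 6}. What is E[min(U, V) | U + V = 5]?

3/2

Outcomes with U + V = 5: (1,4), (2,3), (3,2), (4,1), each with probability 1/48.
E[min(U, V) | U + V = 5] = (1 + 2 + 2 + 1) / 4 = 3/2.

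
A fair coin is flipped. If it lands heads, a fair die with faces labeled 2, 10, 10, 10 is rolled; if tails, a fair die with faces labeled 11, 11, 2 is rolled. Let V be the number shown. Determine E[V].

E[V | heads] = (2+10+10+10)/4 = 8.
E[V | tails] = (11+11+2)/3 = 8.
By the law of total expectation,
E[V] = (1/2)·(8) + (1/2)·(8) = 8.

8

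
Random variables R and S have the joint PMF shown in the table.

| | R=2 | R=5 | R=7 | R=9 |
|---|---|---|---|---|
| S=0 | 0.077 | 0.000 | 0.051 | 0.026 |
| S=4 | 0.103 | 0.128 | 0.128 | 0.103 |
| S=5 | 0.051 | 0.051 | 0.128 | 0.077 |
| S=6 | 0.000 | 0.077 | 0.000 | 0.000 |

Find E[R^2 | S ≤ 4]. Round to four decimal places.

37.5649

P(S ≤ 4) = 0.616.
Σ R^2·P over the event = 4·(0.077) + 4·(0.103) + 25·(0.128) + 49·(0.051) + 49·(0.128) + 81·(0.026) + 81·(0.103) = 23.140.
E[R^2 | S ≤ 4] = (23.140) / (0.616) = 37.5649.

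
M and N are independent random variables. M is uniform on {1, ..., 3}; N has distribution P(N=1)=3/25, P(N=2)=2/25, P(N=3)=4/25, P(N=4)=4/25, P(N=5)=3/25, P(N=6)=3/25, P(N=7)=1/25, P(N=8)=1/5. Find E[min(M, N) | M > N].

5/4

P(M > N) = 8/75.
Summing min(M,N)·P(x,y) over outcomes with M > N gives 2/15.
E[min(M, N) | M > N] = (2/15) / (8/75) = 5/4.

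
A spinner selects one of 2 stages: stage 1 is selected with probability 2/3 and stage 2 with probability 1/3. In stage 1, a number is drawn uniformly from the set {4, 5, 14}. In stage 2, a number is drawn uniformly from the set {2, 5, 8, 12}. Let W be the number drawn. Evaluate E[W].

265/36

E[W | stage 1] = (4+5+14)/3 = 23/3.
E[W | stage 2] = (2+5+8+12)/4 = 27/4.
By the law of total expectation,
E[W] = (2/3)·(23/3) + (1/3)·(27/4) = 265/36.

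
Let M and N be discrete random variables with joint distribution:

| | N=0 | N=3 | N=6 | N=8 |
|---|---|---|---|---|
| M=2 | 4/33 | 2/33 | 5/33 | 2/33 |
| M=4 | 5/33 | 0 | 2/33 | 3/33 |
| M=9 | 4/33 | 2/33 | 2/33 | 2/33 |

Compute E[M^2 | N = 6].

P(N = 6) = 3/11.
Σ M^2·P over the event = 4·(5/33) + 16·(2/33) + 81·(2/33) = 214/33.
E[M^2 | N = 6] = (214/33) / (3/11) = 214/9.

214/9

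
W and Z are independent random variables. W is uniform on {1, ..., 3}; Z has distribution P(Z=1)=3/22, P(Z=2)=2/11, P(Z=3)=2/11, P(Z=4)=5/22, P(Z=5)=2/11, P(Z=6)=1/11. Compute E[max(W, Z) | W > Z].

27/10

P(W > Z) = 5/33.
Summing max(W,Z)·P(x,y) over outcomes with W > Z gives 9/22.
E[max(W, Z) | W > Z] = (9/22) / (5/33) = 27/10.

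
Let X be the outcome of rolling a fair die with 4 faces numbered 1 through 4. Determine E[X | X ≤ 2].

3/2

Given X ≤ 2, X is equally likely to be any of {1, 2}.
E[X | X ≤ 2] = (1 + 2) / 2 = 3/2.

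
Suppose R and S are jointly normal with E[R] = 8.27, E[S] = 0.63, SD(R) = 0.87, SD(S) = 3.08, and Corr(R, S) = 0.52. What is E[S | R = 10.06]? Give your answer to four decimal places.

3.9252

For a bivariate normal, E[S | R=x] = μ_S + ρ·(σ_S/σ_R)·(x − μ_R).
E[S | R=10.06] = 0.63 + (0.52)·(3.08/0.87)·(10.06 − (8.27)) = 0.63 + (1.8409)·(1.79) = 3.9252.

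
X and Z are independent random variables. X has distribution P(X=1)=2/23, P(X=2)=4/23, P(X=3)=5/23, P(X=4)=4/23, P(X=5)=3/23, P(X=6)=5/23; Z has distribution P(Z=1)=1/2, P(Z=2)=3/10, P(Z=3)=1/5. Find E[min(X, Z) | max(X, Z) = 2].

P(max(X, Z) = 2) = 19/115.
Summing min(X,Z)·P(x,y) over outcomes with max(X, Z) = 2 gives 5/23.
E[min(X, Z) | max(X, Z) = 2] = (5/23) / (19/115) = 25/19.

25/19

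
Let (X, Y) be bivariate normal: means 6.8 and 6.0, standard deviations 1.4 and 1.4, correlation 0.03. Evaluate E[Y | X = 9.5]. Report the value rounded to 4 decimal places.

For a bivariate normal, E[Y | X=x] = μ_Y + ρ·(σ_Y/σ_X)·(x − μ_X).
E[Y | X=9.5] = 6.0 + (0.03)·(1.4/1.4)·(9.5 − (6.8)) = 6.0 + (0.03)·(2.7) = 6.0810.

6.0810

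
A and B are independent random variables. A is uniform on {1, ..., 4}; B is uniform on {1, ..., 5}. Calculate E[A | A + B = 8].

7/2

P(A + B = 8) = 1/10.
Summing A·P(x,y) over outcomes with A + B = 8 gives 7/20.
E[A | A + B = 8] = (7/20) / (1/10) = 7/2.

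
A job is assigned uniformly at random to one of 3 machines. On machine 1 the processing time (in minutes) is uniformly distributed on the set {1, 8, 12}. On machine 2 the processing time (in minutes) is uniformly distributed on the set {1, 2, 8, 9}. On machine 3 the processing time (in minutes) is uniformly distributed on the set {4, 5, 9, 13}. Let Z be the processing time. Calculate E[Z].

79/12

E[Z | machine 1] = (1+8+12)/3 = 7.
E[Z | machine 2] = (1+2+8+9)/4 = 5.
E[Z | machine 3] = (4+5+9+13)/4 = 31/4.
By the law of total expectation,
E[Z] = (1/3)·(7) + (1/3)·(5) + (1/3)·(31/4) = 79/12.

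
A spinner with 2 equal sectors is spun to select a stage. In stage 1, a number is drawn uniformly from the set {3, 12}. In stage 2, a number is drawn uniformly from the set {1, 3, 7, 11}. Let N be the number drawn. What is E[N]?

E[N | stage 1] = (3+12)/2 = 15/2.
E[N | stage 2] = (1+3+7+11)/4 = 11/2.
E[N] = (1/2)·(15/2) + (1/2)·(11/2) = 13/2.

13/2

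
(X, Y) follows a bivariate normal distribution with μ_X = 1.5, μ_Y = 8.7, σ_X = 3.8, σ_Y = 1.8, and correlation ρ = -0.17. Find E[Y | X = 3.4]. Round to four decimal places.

For a bivariate normal, E[Y | X=x] = μ_Y + ρ·(σ_Y/σ_X)·(x − μ_X).
E[Y | X=3.4] = 8.7 + (-0.17)·(1.8/3.8)·(3.4 − (1.5)) = 8.7 + (-0.080526)·(1.9) = 8.5470.

8.5470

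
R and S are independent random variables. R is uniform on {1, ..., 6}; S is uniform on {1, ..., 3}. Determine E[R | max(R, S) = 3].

12/5

Outcomes with max(R, S) = 3: (1,3), (2,3), (3,1), (3,2), (3,3), each with probability 1/18.
E[R | max(R, S) = 3] = (1 + 2 + 3 + 3 + 3) / 5 = 12/5.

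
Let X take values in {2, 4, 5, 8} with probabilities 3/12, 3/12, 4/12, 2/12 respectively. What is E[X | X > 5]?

P(X > 5) = 1/6.
Σ over the event: 8·1/6 = 4/3.
E[X | X > 5] = (4/3) / (1/6) = 8.

8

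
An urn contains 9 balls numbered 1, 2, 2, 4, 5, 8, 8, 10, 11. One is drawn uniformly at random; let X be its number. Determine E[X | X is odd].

17/3

P(X is odd) = 1/3.
Σ over the event: 1·1/9 + 5·1/9 + 11·1/9 = 17/9.
E[X | X is odd] = (17/9) / (1/3) = 17/3.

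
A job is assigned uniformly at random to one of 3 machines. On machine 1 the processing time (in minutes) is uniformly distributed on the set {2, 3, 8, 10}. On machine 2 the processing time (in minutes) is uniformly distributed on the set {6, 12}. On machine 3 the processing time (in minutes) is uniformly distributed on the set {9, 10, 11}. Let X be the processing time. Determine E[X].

33/4

E[X | machine 1] = (2+3+8+10)/4 = 23/4.
E[X | machine 2] = (6+12)/2 = 9.
E[X | machine 3] = (9+10+11)/3 = 10.
By the law of total expectation,
E[X] = (1/3)·(23/4) + (1/3)·(9) + (1/3)·(10) = 33/4.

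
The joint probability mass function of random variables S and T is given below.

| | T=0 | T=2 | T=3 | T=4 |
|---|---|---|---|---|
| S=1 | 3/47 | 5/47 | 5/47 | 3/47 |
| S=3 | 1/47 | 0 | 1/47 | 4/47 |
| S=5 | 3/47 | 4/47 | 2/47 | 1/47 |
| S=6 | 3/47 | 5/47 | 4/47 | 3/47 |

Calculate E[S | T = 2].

P(T = 2) = 14/47.
Summing S·P(S=x,T=y) over the conditioning event gives 55/47.
E[S | T = 2] = (55/47) / (14/47) = 55/14.

55/14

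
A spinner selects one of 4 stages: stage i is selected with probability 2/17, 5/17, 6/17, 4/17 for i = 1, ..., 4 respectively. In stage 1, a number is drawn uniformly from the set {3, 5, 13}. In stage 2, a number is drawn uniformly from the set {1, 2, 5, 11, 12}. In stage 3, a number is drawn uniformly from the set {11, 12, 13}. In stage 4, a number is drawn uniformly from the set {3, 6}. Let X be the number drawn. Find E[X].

E[X | stage 1] = (3+5+13)/3 = 7.
E[X | stage 2] = (1+2+5+11+12)/5 = 31/5.
E[X | stage 3] = (11+12+13)/3 = 12.
E[X | stage 4] = (3+6)/2 = 9/2.
E[X] = (2/17)·(7) + (5/17)·(31/5) + (6/17)·(12) + (4/17)·(9/2) = 135/17.

135/17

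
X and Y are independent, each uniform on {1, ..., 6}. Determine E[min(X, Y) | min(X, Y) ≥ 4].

41/9

Outcomes with min(X, Y) ≥ 4: (4,4), (4,5), (4,6), (5,4), (5,5), (5,6), (6,4), (6,5), (6,6), each with probability 1/36.
E[min(X, Y) | min(X, Y) ≥ 4] = (4 + 4 + 4 + 4 + 5 + 5 + 4 + 5 + 6) / 9 = 41/9.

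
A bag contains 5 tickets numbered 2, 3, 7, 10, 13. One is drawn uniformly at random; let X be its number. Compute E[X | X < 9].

4

P(X < 9) = 3/5.
Σ over the event: 2·1/5 + 3·1/5 + 7·1/5 = 12/5.
E[X | X < 9] = (12/5) / (3/5) = 4.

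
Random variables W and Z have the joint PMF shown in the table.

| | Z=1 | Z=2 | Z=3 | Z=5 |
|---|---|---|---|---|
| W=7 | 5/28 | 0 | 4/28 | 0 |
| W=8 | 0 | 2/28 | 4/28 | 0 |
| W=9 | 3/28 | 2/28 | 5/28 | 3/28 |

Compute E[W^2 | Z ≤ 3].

327/5

P(Z ≤ 3) = 25/28.
Σ W^2·P over the event = 49·(5/28) + 49·(4/28) + 64·(2/28) + 64·(4/28) + 81·(3/28) + 81·(2/28) + 81·(5/28) = 1635/28.
E[W^2 | Z ≤ 3] = (1635/28) / (25/28) = 327/5.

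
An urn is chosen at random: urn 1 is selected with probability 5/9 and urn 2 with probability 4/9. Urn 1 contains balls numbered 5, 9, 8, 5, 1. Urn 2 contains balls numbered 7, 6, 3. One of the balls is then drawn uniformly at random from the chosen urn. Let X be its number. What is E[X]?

E[X | urn 1] = (5+9+8+5+1)/5 = 28/5.
E[X | urn 2] = (7+6+3)/3 = 16/3.
By the law of total expectation,
E[X] = (5/9)·(28/5) + (4/9)·(16/3) = 148/27.

148/27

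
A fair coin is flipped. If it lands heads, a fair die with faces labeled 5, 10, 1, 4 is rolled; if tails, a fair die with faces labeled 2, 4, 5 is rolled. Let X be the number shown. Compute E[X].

E[X | heads] = (5+10+1+4)/4 = 5.
E[X | tails] = (2+4+5)/3 = 11/3.
E[X] = (1/2)·(5) + (1/2)·(11/3) = 13/3.

13/3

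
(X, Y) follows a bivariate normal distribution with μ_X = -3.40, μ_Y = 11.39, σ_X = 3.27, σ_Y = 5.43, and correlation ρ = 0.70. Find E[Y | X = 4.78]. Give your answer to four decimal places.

E[Y | X=x] = μ_Y + ρ(σ_Y/σ_X)(x − μ_X) for jointly normal variables.
E[Y | X=4.78] = 11.39 + (0.70)·(5.43/3.27)·(4.78 − (-3.40)) = 11.39 + (1.162385)·(8.18) = 20.8983.

20.8983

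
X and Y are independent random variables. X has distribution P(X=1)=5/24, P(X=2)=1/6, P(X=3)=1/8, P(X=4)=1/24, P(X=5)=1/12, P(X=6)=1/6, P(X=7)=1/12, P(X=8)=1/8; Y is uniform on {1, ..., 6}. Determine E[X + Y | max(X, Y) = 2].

P(max(X, Y) = 2) = 13/144.
Summing (X+Y)·P(x,y) over outcomes with max(X, Y) = 2 gives 43/144.
E[X + Y | max(X, Y) = 2] = (43/144) / (13/144) = 43/13.

43/13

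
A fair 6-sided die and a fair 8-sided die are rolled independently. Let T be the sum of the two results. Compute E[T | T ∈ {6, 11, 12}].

55/6

P(T ∈ {6, 11, 12}) = 1/4.
Σ over the event: 6·5/48 + 11·1/12 + 12·1/16 = 55/24.
E[T | T ∈ {6, 11, 12}] = (55/24) / (1/4) = 55/6.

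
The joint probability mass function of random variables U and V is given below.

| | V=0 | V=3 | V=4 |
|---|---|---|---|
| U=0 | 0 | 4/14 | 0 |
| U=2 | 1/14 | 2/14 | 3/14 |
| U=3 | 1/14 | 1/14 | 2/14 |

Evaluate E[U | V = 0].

5/2

P(V = 0) = 1/7.
Σ U·P over the event = 2·(1/14) + 3·(1/14) = 5/14.
E[U | V = 0] = (5/14) / (1/7) = 5/2.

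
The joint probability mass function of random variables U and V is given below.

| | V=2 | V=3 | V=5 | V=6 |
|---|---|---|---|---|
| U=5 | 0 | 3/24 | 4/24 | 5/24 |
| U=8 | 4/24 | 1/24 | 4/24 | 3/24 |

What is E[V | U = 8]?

P(U = 8) = 1/2.
Summing V·P(U=x,V=y) over the conditioning event gives 49/24.
E[V | U = 8] = (49/24) / (1/2) = 49/12.

49/12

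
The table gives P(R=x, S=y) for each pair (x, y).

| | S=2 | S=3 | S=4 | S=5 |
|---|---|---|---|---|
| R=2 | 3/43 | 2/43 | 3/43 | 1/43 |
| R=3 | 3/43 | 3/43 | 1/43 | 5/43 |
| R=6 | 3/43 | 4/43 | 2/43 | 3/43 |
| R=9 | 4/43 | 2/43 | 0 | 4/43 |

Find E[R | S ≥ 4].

92/19

P(S ≥ 4) = 19/43.
Σ R·P over the event = 2·(3/43) + 2·(1/43) + 3·(1/43) + 3·(5/43) + 6·(2/43) + 6·(3/43) + 9·(4/43) = 92/43.
E[R | S ≥ 4] = (92/43) / (19/43) = 92/19.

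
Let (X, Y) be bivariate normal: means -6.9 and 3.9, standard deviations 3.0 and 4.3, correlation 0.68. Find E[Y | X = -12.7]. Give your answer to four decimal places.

-1.7531

The regression of Y on X has slope ρ·σ_Y/σ_X and passes through (μ_X, μ_Y).
E[Y | X=-12.7] = 3.9 + (0.68)·(4.3/3.0)·(-12.7 − (-6.9)) = 3.9 + (0.97467)·(-5.8) = -1.7531.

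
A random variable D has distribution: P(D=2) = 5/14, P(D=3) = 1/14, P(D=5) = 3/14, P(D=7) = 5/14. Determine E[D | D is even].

P(D is even) = 5/14.
Σ over the event: 2·5/14 = 5/7.
E[D | D is even] = (5/7) / (5/14) = 2.

2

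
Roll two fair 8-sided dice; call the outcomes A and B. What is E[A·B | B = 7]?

63/2

P(B = 7) = 1/8.
Summing AB·P(x,y) over outcomes with B = 7 gives 63/16.
E[A·B | B = 7] = (63/16) / (1/8) = 63/2.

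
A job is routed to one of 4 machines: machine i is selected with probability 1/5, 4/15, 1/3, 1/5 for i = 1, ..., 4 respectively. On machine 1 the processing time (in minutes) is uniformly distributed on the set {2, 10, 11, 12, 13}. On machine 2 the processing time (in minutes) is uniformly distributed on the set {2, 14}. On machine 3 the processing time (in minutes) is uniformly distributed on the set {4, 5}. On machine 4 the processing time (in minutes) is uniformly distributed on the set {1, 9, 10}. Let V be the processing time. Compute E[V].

E[V | machine 1] = (2+10+11+12+13)/5 = 48/5.
E[V | machine 2] = (2+14)/2 = 8.
E[V | machine 3] = (4+5)/2 = 9/2.
E[V | machine 4] = (1+9+10)/3 = 20/3.
By the law of total expectation,
E[V] = (1/5)·(48/5) + (4/15)·(8) + (1/3)·(9/2) + (1/5)·(20/3) = 1033/150.

1033/150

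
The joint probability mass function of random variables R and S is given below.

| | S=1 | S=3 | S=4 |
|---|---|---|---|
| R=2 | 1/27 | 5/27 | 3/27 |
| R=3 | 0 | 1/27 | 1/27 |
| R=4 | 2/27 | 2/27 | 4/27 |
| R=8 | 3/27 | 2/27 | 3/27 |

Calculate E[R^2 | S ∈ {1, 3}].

417/16

P(S ∈ {1, 3}) = 16/27.
Summing R^2·P(R=x,S=y) over the conditioning event gives 139/9.
E[R^2 | S ∈ {1, 3}] = (139/9) / (16/27) = 417/16.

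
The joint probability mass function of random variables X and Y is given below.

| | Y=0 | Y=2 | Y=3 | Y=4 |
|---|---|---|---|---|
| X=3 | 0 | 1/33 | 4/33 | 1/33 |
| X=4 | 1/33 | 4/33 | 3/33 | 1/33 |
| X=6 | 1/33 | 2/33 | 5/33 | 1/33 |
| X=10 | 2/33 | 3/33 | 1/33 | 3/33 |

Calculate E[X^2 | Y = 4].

P(Y = 4) = 2/11.
Summing X^2·P(X=x,Y=y) over the conditioning event gives 361/33.
E[X^2 | Y = 4] = (361/33) / (2/11) = 361/6.

361/6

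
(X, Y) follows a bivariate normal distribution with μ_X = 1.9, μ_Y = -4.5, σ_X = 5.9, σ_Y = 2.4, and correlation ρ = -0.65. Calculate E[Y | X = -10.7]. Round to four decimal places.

-1.1685

E[Y | X=x] = μ_Y + ρ(σ_Y/σ_X)(x − μ_X) for jointly normal variables.
E[Y | X=-10.7] = -4.5 + (-0.65)·(2.4/5.9)·(-10.7 − (1.9)) = -4.5 + (-0.264407)·(-12.6) = -1.1685.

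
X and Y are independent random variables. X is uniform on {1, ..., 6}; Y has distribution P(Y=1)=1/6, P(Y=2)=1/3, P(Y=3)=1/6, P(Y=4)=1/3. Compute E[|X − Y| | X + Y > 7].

19/10

P(X + Y > 7) = 5/18.
Summing |X−Y|·P(x,y) over outcomes with X + Y > 7 gives 19/36.
E[|X − Y| | X + Y > 7] = (19/36) / (5/18) = 19/10.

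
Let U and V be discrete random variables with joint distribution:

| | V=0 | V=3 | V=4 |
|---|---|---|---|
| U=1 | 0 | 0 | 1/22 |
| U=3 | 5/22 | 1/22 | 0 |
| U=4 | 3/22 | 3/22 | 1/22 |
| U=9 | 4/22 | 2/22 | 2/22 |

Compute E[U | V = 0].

21/4

P(V = 0) = 6/11.
Σ U·P over the event = 3·(5/22) + 4·(3/22) + 9·(4/22) = 63/22.
E[U | V = 0] = (63/22) / (6/11) = 21/4.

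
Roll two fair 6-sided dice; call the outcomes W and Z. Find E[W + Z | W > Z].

P(W > Z) = 5/12.
Summing (W+Z)·P(x,y) over outcomes with W > Z gives 35/12.
E[W + Z | W > Z] = (35/12) / (5/12) = 7.

7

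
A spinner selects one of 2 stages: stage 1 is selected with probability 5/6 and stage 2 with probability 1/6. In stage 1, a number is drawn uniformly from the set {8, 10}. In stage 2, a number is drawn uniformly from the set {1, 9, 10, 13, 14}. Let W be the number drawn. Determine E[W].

136/15

E[W | stage 1] = (8+10)/2 = 9.
E[W | stage 2] = (1+9+10+13+14)/5 = 47/5.
E[W] = (5/6)·(9) + (1/6)·(47/5) = 136/15.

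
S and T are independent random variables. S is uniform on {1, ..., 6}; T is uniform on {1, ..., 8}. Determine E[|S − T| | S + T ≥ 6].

52/19

P(S + T ≥ 6) = 19/24.
Summing |S−T|·P(x,y) over outcomes with S + T ≥ 6 gives 13/6.
E[|S − T| | S + T ≥ 6] = (13/6) / (19/24) = 52/19.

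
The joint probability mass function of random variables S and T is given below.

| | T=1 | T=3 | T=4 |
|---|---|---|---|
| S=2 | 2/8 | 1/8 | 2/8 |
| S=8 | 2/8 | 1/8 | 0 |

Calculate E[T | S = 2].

P(S = 2) = 5/8.
Σ T·P over the event = 1·(2/8) + 3·(1/8) + 4·(2/8) = 13/8.
E[T | S = 2] = (13/8) / (5/8) = 13/5.

13/5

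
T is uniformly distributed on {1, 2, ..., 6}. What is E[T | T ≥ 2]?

Given T ≥ 2, T is equally likely to be any of {2, 3, 4, 5, 6}.
E[T | T ≥ 2] = (2 + 3 + 4 + 5 + 6) / 5 = 4.

4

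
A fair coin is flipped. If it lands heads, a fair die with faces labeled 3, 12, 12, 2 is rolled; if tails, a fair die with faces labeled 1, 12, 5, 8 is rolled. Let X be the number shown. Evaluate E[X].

E[X | heads] = (3+12+12+2)/4 = 29/4.
E[X | tails] = (1+12+5+8)/4 = 13/2.
E[X] = (1/2)·(29/4) + (1/2)·(13/2) = 55/8.

55/8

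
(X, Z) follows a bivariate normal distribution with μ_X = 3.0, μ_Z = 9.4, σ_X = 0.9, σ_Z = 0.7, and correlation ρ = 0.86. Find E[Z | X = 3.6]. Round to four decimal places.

9.8013

The regression of Z on X has slope ρ·σ_Z/σ_X and passes through (μ_X, μ_Z).
E[Z | X=3.6] = 9.4 + (0.86)·(0.7/0.9)·(3.6 − (3.0)) = 9.4 + (0.66889)·(0.6) = 9.8013.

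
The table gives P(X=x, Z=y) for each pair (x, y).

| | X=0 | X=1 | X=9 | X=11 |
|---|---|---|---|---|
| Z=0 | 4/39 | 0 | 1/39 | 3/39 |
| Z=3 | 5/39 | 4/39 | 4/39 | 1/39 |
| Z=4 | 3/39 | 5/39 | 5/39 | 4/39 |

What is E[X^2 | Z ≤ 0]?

P(Z ≤ 0) = 8/39.
Σ X^2·P over the event = 0·(4/39) + 81·(1/39) + 121·(3/39) = 148/13.
E[X^2 | Z ≤ 0] = (148/13) / (8/39) = 111/2.

111/2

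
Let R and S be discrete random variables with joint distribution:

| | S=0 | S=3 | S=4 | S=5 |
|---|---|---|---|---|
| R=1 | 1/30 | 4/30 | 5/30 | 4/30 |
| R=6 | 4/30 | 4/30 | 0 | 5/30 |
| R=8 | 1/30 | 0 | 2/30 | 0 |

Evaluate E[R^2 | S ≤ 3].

51/2

P(S ≤ 3) = 7/15.
Summing R^2·P(R=x,S=y) over the conditioning event gives 119/10.
E[R^2 | S ≤ 3] = (119/10) / (7/15) = 51/2.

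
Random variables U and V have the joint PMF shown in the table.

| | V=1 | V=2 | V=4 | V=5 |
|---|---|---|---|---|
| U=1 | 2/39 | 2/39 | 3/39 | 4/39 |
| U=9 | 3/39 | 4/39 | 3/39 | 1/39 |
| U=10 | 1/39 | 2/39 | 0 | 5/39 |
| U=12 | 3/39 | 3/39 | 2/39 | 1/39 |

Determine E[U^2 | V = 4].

P(V = 4) = 8/39.
Summing U^2·P(U=x,V=y) over the conditioning event gives 178/13.
E[U^2 | V = 4] = (178/13) / (8/39) = 267/4.

267/4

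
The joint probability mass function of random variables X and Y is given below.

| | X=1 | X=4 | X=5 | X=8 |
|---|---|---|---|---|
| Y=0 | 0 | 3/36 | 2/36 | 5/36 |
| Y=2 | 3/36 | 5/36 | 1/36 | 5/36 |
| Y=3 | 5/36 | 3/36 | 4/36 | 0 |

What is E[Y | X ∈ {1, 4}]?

P(X ∈ {1, 4}) = 19/36.
Σ Y·P over the event = 2·(3/36) + 3·(5/36) + 0·(3/36) + 2·(5/36) + 3·(3/36) = 10/9.
E[Y | X ∈ {1, 4}] = (10/9) / (19/36) = 40/19.

40/19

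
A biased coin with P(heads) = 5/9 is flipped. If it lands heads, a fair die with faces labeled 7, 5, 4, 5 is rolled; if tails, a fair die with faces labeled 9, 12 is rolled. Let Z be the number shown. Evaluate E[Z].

91/12

E[Z | heads] = (7+5+4+5)/4 = 21/4.
E[Z | tails] = (9+12)/2 = 21/2.
E[Z] = (5/9)·(21/4) + (4/9)·(21/2) = 91/12.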